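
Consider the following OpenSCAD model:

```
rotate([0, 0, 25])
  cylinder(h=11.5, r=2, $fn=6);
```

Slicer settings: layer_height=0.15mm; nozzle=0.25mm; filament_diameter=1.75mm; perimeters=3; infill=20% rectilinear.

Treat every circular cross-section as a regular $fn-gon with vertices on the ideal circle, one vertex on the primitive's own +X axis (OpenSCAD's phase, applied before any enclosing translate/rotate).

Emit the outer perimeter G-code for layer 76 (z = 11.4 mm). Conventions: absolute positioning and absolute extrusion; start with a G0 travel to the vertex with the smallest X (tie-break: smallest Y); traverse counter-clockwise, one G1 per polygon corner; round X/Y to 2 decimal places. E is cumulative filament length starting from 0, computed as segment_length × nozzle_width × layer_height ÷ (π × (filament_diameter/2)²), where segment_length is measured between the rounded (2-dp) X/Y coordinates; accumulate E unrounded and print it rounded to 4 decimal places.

At z = 11.4 mm: the r=2 cylinder contributes a regular 6-gon of circumradius 2; (whole slice rotated 25° about Z — lengths, areas and connectivity unchanged). The outline is a single polygon with 6 vertices. Extrusion per mm of travel: 0.25 × 0.15 / (π × 0.875²) = 0.015591. Accumulating E over each segment gives final E = 0.1871.

G0 X-1.81 Y-0.85 Z11.40
G1 X-0.17 Y-1.99 E0.0311
G1 X1.64 Y-1.15 E0.0622
G1 X1.81 Y0.85 E0.0935
G1 X0.17 Y1.99 E0.1247
G1 X-1.64 Y1.15 E0.1558
G1 X-1.81 Y-0.85 E0.1871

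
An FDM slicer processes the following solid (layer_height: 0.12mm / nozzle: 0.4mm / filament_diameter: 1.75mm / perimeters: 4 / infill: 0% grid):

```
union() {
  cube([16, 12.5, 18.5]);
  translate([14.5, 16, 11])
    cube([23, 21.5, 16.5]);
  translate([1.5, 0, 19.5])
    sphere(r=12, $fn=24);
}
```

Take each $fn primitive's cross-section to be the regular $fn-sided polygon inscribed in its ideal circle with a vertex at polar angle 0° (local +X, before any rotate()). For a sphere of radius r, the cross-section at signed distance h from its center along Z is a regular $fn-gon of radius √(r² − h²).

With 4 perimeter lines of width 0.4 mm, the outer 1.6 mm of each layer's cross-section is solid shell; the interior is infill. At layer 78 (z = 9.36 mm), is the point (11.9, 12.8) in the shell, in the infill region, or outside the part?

At z = 9.36 mm: the cube is present — its section is the full 16×12.5 rectangle; the cube at (14.5, 16) is absent (z outside [11, 27.5]); the r=12 sphere at (1.5, 0) contributes a regular 24-gon of circumradius √(12²−10.14²) = 6.417; Taking the union: the regions partially overlap (shared area 41.45 mm²), so overlapping operands fuse into one piece — 1 connected region. Overall, the cross-section is a single solid region. The nearest boundary edge runs (0.00, 12.50)→(16.00, 12.50); distance from the point to it = 0.30 mm. The point is not inside any of the regions above, so it lies outside the cross-section (0.30 mm from the nearest boundary).

outside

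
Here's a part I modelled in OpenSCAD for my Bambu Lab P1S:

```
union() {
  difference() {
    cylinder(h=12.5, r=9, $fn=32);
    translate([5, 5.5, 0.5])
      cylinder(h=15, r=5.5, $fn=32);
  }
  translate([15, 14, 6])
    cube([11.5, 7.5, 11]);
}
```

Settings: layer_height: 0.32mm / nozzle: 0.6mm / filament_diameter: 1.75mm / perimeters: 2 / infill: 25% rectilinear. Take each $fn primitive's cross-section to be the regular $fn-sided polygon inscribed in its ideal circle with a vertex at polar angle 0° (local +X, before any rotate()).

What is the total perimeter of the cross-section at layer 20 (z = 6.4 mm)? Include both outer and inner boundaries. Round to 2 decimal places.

99.26 mm

At z = 6.4 mm: the r=9 cylinder gives a regular 32-gon of circumradius 9 (constant along its height) (perimeter = 2·32·9.000·sin(180°/32) = 56.46 mm); the r=5.5 cylinder at (5, 5.5) gives a regular 32-gon of circumradius 5.5 (constant along its height) (perimeter = 2·32·5.500·sin(180°/32) = 34.50 mm); After the difference (first − rest): starting from the r=9 cylinder, the r=5.5 cylinder at (5, 5.5) partially overlaps it — only the 57.56 mm² overlap (of its 94.42 mm²) is removed, clipping the outline — boundary = 61.26 mm; the cube at (15, 14) is present — its section is the full 11.5×7.5 rectangle (perimeter 38.00 mm); Combining (union): the 2 present regions are separate (no shared area or edge), so areas and boundary lengths simply add and each stays a separate island — boundary = 99.26 mm. Overall, the cross-section has 2 separate islands. Total boundary length (outer) = 99.26 mm.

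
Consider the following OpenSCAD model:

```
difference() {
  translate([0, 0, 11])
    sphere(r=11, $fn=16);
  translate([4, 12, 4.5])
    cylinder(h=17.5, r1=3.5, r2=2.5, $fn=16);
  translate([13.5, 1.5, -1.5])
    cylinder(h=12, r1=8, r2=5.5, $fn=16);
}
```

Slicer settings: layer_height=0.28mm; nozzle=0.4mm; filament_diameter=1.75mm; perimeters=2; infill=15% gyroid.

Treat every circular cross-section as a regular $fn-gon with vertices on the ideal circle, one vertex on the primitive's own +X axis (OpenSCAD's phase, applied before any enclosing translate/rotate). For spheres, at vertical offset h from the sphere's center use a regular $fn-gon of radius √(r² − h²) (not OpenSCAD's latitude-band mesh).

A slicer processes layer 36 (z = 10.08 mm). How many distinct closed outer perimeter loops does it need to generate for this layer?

1

At z = 10.08 mm: the sphere: section is a regular 16-gon, circumradius = √(r²−h²) = √(11²−0.92²) = 10.961; the cone at (4, 12): at t=0.319 of its height the radius interpolates to r₁+(r₂−r₁)t = 3.181, giving a regular 16-gon of that circumradius; the cone at (13.5, 1.5): at t=0.965 of its height the radius interpolates to r₁+(r₂−r₁)t = 5.588, giving a regular 16-gon of that circumradius; After the difference (first − rest): starting from the r=11 sphere, the cone at (4, 12) partially overlaps it — only the 4.22 mm² overlap (of its 30.98 mm²) is removed, clipping the outline; the cone at (13.5, 1.5) partially overlaps it — only the 15.80 mm² overlap (of its 95.58 mm²) is removed, clipping the outline — 1 connected region. The result has 1 disconnected region.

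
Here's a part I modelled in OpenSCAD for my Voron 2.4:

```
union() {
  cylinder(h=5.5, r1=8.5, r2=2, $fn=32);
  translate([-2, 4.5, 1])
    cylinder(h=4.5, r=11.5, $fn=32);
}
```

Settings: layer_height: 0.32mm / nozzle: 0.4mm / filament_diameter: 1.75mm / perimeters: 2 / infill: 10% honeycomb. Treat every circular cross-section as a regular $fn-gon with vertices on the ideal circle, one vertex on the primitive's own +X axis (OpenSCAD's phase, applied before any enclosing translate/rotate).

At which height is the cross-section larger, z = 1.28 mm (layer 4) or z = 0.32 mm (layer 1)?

Layer 4 (z = 1.28): the cone (r1=8.5→r2=2) has section circumradius 6.987 here — a regular 32-gon (area = (32/2)·6.987²·sin(360°/32) = 152.40 mm²); the r=11.5 cylinder at (-2, 4.5) contributes a regular 32-gon of circumradius 11.5 (area = (32/2)·11.500²·sin(360°/32) = 412.81 mm²); Taking the union: the regions partially overlap — summed areas 565.21 mm² minus the doubly-counted overlap 150.28 mm² gives 414.93 mm² — area = 414.93 mm². So its area = 414.93 mm². Layer 1 (z = 0.32): the cone (r1=8.5→r2=2) has section circumradius 8.122 here — a regular 32-gon (area = (32/2)·8.122²·sin(360°/32) = 205.90 mm²); the cylinder at (-2, 4.5) is not intersected at this z (z outside [1, 5.5]); Merging all regions: only the cone is present, so the union is just that shape — area = 205.90 mm². So its area = 205.90 mm². Layer 4 is larger (414.93 vs 205.90 mm²).

layer 4 (z = 1.28 mm)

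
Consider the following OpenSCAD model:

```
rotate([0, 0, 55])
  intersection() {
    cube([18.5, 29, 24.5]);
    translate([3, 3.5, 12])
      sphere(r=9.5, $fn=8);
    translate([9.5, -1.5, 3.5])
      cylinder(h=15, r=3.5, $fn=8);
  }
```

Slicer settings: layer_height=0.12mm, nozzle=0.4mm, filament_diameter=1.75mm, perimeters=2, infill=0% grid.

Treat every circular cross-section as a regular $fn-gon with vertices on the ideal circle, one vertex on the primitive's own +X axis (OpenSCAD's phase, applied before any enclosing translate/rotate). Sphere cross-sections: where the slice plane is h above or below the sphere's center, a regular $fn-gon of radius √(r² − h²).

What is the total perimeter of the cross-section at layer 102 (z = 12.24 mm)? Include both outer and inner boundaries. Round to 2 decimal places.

11.61 mm

At z = 12.24 mm: the cube (footprint 18.5×29) is included at this height (perimeter 95.00 mm); the r=9.5 sphere at (3, 3.5) slices to a regular 8-gon of circumradius 9.497 (√(r²−h²) with h=0.24 from center) (perimeter = 2·8·9.497·sin(180°/8) = 58.15 mm); the r=3.5 cylinder at (9.5, -1.5) contributes a regular 8-gon of circumradius 3.5 (perimeter = 2·8·3.500·sin(180°/8) = 21.43 mm); Taking the intersection: the r=9.5 sphere at (3, 3.5) partially overlaps the 18.5×29 cube; clipping to the common part keeps 131.60 mm²; the r=3.5 cylinder at (9.5, -1.5) partially overlaps the running intersection; clipping to the common part keeps 6.80 mm² — boundary = 11.61 mm; (whole slice rotated 55° about Z — lengths, areas and connectivity unchanged). Overall, the cross-section is a single solid region. Total boundary length (outer) = 11.61 mm.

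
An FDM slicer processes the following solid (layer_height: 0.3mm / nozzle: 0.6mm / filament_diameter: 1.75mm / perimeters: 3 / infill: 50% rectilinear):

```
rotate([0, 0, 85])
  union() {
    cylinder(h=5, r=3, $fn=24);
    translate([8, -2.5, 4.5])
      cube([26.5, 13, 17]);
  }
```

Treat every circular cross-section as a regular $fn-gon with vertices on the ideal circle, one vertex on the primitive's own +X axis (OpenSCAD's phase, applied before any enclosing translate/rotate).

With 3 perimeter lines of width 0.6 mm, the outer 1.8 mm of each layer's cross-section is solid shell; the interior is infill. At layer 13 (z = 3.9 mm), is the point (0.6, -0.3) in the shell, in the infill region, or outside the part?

infill

At z = 3.9 mm: the cylinder: section is a regular 24-gon, circumradius r=3; the cube at (8, -2.5) is not intersected at this z (z outside [4.5, 21.5]); Combining (union): only the r=3 cylinder is present, so the union is just that shape — 1 connected region; (rotated 85° about Z; rotation is an isometry so areas/perimeters/island counts are preserved). Overall, the cross-section is a single solid region. Undo the 85° rotation: the query point maps to (-0.247, -0.624) in the un-rotated model frame. The nearest boundary edge runs (-1.50, -2.60)→(-0.78, -2.90); distance from the point to it = 2.30 mm. The point is inside the cross-section and 2.30 mm from the nearest boundary — more than the 1.8 mm shell width (3 × 0.6), so it's in the infill interior.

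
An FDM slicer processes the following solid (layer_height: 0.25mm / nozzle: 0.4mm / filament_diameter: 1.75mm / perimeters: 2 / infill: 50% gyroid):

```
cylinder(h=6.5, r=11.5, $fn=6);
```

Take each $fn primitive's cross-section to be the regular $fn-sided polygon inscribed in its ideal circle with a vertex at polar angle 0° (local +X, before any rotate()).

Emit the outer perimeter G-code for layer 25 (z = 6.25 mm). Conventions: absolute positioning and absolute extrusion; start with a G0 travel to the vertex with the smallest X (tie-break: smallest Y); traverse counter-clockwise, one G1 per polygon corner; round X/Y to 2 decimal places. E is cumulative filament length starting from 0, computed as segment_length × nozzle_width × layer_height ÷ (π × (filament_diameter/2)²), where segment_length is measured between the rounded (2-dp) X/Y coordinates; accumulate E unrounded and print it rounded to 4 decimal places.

At z = 6.25 mm: the r=11.5 cylinder contributes a regular 6-gon of circumradius 11.5. The outline is a single polygon with 6 vertices. Extrusion per mm of travel: 0.4 × 0.25 / (π × 0.875²) = 0.041575. Accumulating E over each segment gives final E = 2.8688.

G0 X-11.50 Y0.00 Z6.25
G1 X-5.75 Y-9.96 E0.4781
G1 X5.75 Y-9.96 E0.9563
G1 X11.50 Y0.00 E1.4344
G1 X5.75 Y9.96 E1.9125
G1 X-5.75 Y9.96 E2.3906
G1 X-11.50 Y0.00 E2.8688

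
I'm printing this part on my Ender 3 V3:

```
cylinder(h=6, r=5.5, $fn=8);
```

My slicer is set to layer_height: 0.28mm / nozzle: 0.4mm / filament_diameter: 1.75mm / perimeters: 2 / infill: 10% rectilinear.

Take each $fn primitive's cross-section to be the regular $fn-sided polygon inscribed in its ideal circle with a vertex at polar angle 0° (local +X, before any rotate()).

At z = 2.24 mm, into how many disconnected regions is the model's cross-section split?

At z = 2.24 mm: the r=5.5 cylinder gives a regular 8-gon of circumradius 5.5 (constant along its height). The result has 1 disconnected region.

1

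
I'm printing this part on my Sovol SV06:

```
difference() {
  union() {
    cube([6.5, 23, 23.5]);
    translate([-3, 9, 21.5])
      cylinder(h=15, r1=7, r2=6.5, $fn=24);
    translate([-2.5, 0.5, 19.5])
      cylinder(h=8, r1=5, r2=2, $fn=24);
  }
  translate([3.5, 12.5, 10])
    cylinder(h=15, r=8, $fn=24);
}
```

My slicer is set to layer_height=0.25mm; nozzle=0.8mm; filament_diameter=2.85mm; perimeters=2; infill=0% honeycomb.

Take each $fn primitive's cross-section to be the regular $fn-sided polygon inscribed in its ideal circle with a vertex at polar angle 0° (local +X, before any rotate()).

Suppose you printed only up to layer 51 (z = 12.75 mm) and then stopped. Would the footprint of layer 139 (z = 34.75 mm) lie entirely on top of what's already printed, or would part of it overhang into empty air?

Compare the two slices. At z = 12.75: the 6.5×23 cube contributes its full rectangle (area 149.50 mm²); the cone at (-3, 9) is absent (z outside [21.5, 36.5]); the cone at (-2.5, 0.5) does not reach this height (z outside [19.5, 27.5]); Combining (union): only the 6.5×23 cube is present, so the union is just that shape — area = 149.50 mm²; the r=8 cylinder at (3.5, 12.5) gives a regular 24-gon of circumradius 8 (constant along its height) (area = (24/2)·8.000²·sin(360°/24) = 198.77 mm²); Taking the first minus the rest: starting from the result so far (149.50 mm²), the r=8 cylinder at (3.5, 12.5) partially overlaps it — only the 100.38 mm² overlap (of its 198.77 mm²) is removed, clipping the outline — area = 49.12 mm². At z = 34.75: the cube is not intersected at this z (z outside [0, 23.5]); the cone at (-3, 9): at t=0.883 of its height the radius interpolates to r₁+(r₂−r₁)t = 6.558, giving a regular 24-gon of that circumradius (area = (24/2)·6.558²·sin(360°/24) = 133.59 mm²); the cone at (-2.5, 0.5) does not reach this height (z outside [19.5, 27.5]); Taking the union: only the cone at (-3, 9) is present, so the union is just that shape — area = 133.59 mm²; the cylinder at (3.5, 12.5) is not intersected at this z (z outside [10, 25]); Subtracting the remaining from the first: none of the subtracted shapes is present at this height, so the result so far is unchanged — area = 133.59 mm². Checking containment: at z = 34.75 the cross-section extends beyond the z = 12.75 cross-section by about 131.43 mm².

part overhangs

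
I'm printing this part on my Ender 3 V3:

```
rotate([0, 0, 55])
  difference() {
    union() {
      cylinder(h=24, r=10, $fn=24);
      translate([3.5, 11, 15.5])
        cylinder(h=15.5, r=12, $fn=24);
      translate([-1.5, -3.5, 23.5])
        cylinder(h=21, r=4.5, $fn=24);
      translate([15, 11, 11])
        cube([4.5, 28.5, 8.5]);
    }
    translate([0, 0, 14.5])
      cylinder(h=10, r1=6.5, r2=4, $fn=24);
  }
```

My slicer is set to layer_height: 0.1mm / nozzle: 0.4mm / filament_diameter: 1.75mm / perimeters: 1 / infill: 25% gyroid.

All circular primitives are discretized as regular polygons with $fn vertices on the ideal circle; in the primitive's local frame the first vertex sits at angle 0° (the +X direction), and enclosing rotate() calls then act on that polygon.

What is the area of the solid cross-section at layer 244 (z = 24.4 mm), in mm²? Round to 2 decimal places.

458.49 mm²

At z = 24.4 mm: the cylinder is not intersected at this z (z outside [0, 24]); the r=12 cylinder at (3.5, 11) gives a regular 24-gon of circumradius 12 (constant along its height) (area = (24/2)·12.000²·sin(360°/24) = 447.24 mm²); the r=4.5 cylinder at (-1.5, -3.5) contributes a regular 24-gon of circumradius 4.5 (area = (24/2)·4.500²·sin(360°/24) = 62.89 mm²); the cube at (15, 11) is not intersected at this z (z outside [11, 19.5]); Taking the union: the regions partially overlap — summed areas 510.13 mm² minus the doubly-counted overlap 3.69 mm² gives 506.44 mm² — area = 506.44 mm²; the cone (r1=6.5→r2=4) has section circumradius 4.025 here — a regular 24-gon (area = (24/2)·4.025²·sin(360°/24) = 50.32 mm²); Subtracting the remaining from the first: starting from the result so far (506.44 mm²), the cone partially overlaps it — only the 47.96 mm² overlap (of its 50.32 mm²) is removed, clipping the outline — area = 458.49 mm²; (whole slice rotated 55° about Z — lengths, areas and connectivity unchanged). Overall, the cross-section has 2 separate islands. Net area = 458.49 mm².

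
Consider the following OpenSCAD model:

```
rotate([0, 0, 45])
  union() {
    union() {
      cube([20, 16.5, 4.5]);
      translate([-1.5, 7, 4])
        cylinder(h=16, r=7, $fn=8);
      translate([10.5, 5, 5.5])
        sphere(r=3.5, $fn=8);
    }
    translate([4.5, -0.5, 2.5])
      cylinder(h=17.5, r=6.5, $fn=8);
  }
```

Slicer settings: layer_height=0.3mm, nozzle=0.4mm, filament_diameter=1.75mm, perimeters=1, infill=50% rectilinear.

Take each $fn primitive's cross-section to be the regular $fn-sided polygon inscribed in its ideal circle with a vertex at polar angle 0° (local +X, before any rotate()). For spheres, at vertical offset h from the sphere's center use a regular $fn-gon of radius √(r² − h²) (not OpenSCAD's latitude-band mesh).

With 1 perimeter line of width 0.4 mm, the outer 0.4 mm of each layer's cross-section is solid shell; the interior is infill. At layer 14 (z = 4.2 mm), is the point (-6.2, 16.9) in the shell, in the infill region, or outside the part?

shell

At z = 4.2 mm: the cube is present — its section is the full 20×16.5 rectangle; the r=7 cylinder at (-1.5, 7) gives a regular 8-gon of circumradius 7 (constant along its height); the r=3.5 sphere at (10.5, 5) slices to a regular 8-gon of circumradius 3.250 (√(r²−h²) with h=1.3 from center); Merging all regions: the regions partially overlap (shared area 79.10 mm²), so overlapping operands fuse into one piece — 1 connected region; the r=6.5 cylinder at (4.5, -0.5) contributes a regular 8-gon of circumradius 6.5; Combining (union): the regions partially overlap (shared area 52.87 mm²), so overlapping operands fuse into one piece — 1 connected region; (whole slice rotated 45° about Z — lengths, areas and connectivity unchanged). Overall, the cross-section is a single solid region. Undo the 45° rotation: the query point maps to (7.566, 16.334) in the un-rotated model frame. The nearest boundary edge runs (0.00, 16.50)→(20.00, 16.50); distance from the point to it = 0.17 mm. The point is inside the cross-section, 0.17 mm from the nearest boundary — within the 0.4 mm shell band (1 × 0.4).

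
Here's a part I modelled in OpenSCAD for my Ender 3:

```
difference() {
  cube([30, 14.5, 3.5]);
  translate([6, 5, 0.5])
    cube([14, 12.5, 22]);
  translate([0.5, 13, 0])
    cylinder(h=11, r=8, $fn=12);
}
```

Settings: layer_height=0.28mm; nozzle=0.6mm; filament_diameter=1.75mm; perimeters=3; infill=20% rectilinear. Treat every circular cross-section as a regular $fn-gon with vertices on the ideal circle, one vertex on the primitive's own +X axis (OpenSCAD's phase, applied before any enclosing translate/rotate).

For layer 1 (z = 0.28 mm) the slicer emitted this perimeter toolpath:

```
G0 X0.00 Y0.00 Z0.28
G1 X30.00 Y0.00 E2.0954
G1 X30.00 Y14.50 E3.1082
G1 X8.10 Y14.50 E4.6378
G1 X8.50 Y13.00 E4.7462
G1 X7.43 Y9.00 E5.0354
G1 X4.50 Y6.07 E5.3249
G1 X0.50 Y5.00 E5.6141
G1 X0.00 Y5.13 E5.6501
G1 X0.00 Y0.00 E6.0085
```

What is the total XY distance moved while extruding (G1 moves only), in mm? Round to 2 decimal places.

86.02 mm

Sum the Euclidean lengths of each G1 segment: total = 86.02 mm.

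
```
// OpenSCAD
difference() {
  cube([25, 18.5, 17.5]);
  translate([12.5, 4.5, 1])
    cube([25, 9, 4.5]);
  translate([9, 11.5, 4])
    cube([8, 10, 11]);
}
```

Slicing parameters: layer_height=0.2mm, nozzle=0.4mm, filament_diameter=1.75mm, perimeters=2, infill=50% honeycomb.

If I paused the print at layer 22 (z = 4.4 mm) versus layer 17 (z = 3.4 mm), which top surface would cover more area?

layer 17 (z = 3.4 mm)

Layer 22 (z = 4.4): the cube is present — its section is the full 25×18.5 rectangle (area 462.50 mm²); the 25×9 cube at (12.5, 4.5) contributes its full rectangle (area 225.00 mm²); the 8×10 cube at (9, 11.5) contributes its full rectangle (area 80.00 mm²); After the difference (first − rest): starting from the 25×18.5 cube (462.50 mm²), the 25×9 cube at (12.5, 4.5) partially overlaps it — only the 112.50 mm² overlap (of its 225.00 mm²) is removed, clipping the outline; the 8×10 cube at (9, 11.5) partially overlaps it — only the 47.00 mm² overlap (of its 80.00 mm²) is removed, clipping the outline — area = 303.00 mm². So its area = 303.00 mm². Layer 17 (z = 3.4): the cube (footprint 25×18.5) is included at this height (area 462.50 mm²); the 25×9 cube at (12.5, 4.5) contributes its full rectangle (area 225.00 mm²); the cube at (9, 11.5) is absent (z outside [4, 15]); Taking the first minus the rest: starting from the 25×18.5 cube (462.50 mm²), the 25×9 cube at (12.5, 4.5) partially overlaps it — only the 112.50 mm² overlap (of its 225.00 mm²) is removed, clipping the outline — area = 350.00 mm². So its area = 350.00 mm². Layer 17 is larger (350.00 vs 303.00 mm²).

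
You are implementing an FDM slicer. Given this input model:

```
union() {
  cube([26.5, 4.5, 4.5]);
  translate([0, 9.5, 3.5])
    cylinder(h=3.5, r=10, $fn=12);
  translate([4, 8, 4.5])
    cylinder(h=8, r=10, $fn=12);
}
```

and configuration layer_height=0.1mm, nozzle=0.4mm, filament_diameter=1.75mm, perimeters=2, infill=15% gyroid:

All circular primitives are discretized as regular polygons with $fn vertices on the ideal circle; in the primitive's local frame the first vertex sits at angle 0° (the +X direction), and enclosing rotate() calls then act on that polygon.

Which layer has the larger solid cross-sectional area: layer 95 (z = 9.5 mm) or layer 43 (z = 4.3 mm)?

layer 43 (z = 4.3 mm)

Layer 95 (z = 9.5): the cube does not reach this height (z outside [0, 4.5]); the cylinder at (0, 9.5) is not intersected at this z (z outside [3.5, 7]); the cylinder at (4, 8): section is a regular 12-gon, circumradius r=10 (area = (12/2)·10.000²·sin(360°/12) = 300.00 mm²); Merging all regions: only the r=10 cylinder at (4, 8) is present, so the union is just that shape — area = 300.00 mm². So its area = 300.00 mm². Layer 43 (z = 4.3): the 26.5×4.5 cube contributes its full rectangle (area 119.25 mm²); the cylinder at (0, 9.5): section is a regular 12-gon, circumradius r=10 (area = (12/2)·10.000²·sin(360°/12) = 300.00 mm²); the cylinder at (4, 8) does not reach this height (z outside [4.5, 12.5]); Combining (union): the regions partially overlap — summed areas 419.25 mm² minus the doubly-counted overlap 27.88 mm² gives 391.37 mm² — area = 391.37 mm². So its area = 391.37 mm². Layer 43 is larger (391.37 vs 300.00 mm²).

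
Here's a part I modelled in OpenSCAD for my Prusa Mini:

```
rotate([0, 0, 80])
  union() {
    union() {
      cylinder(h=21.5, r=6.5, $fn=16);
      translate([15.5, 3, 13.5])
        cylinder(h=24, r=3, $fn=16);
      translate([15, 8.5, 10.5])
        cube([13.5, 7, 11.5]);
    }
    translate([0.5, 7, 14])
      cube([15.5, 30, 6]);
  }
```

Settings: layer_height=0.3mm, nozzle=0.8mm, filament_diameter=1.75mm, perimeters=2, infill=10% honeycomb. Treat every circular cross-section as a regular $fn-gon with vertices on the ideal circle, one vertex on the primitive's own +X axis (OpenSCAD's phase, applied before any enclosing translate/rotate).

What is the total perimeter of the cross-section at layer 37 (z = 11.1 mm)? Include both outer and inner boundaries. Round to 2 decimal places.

81.58 mm

At z = 11.1 mm: the r=6.5 cylinder contributes a regular 16-gon of circumradius 6.5 (perimeter = 2·16·6.500·sin(180°/16) = 40.58 mm); the cylinder at (15.5, 3) is not intersected at this z (z outside [13.5, 37.5]); the cube at (15, 8.5) is present — its section is the full 13.5×7 rectangle (perimeter 41.00 mm); Taking the union: the 2 present regions are separate (no shared area or edge), so areas and boundary lengths simply add and each stays a separate island — boundary = 81.58 mm; the cube at (0.5, 7) is absent (z outside [14, 20]); Taking the union: only the result so far is present, so the union is just that shape — boundary = 81.58 mm; (rotated 80° about Z; rotation is an isometry so areas/perimeters/island counts are preserved). Overall, the cross-section has 2 separate islands. Total boundary length (outer) = 81.58 mm.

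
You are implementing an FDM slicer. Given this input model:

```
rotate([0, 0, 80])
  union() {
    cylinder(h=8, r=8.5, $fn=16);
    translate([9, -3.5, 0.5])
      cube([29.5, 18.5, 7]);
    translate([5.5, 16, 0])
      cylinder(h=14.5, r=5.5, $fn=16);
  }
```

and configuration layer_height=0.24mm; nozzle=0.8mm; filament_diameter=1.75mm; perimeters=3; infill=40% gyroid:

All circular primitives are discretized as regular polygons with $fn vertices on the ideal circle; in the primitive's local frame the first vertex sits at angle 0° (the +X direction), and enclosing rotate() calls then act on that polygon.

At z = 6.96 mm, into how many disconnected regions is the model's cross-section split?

2

At z = 6.96 mm: the cylinder: section is a regular 16-gon, circumradius r=8.5; the 29.5×18.5 cube at (9, -3.5) contributes its full rectangle; the r=5.5 cylinder at (5.5, 16) contributes a regular 16-gon of circumradius 5.5; Combining (union): the regions partially overlap (shared area 3.68 mm²), so overlapping operands fuse into one piece — 2 connected regions; (whole slice rotated 80° about Z — lengths, areas and connectivity unchanged). The result has 2 disconnected regions.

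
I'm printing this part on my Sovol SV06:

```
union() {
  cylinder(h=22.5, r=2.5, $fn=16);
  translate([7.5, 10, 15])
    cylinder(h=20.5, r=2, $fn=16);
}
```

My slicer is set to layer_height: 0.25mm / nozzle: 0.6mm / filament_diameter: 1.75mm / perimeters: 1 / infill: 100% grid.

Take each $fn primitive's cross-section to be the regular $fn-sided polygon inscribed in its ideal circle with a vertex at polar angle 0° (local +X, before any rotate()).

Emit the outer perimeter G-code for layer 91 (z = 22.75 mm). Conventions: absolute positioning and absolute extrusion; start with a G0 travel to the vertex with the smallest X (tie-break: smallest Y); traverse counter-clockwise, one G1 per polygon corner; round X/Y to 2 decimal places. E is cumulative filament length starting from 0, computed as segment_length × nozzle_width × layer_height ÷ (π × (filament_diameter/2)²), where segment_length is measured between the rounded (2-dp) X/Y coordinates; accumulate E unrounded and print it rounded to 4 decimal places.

G0 X5.50 Y10.00 Z22.75
G1 X5.65 Y9.23 E0.0489
G1 X6.09 Y8.59 E0.0974
G1 X6.73 Y8.15 E0.1458
G1 X7.50 Y8.00 E0.1947
G1 X8.27 Y8.15 E0.2436
G1 X8.91 Y8.59 E0.2921
G1 X9.35 Y9.23 E0.3405
G1 X9.50 Y10.00 E0.3894
G1 X9.35 Y10.77 E0.4383
G1 X8.91 Y11.41 E0.4868
G1 X8.27 Y11.85 E0.5352
G1 X7.50 Y12.00 E0.5841
G1 X6.73 Y11.85 E0.6331
G1 X6.09 Y11.41 E0.6815
G1 X5.65 Y10.77 E0.7299
G1 X5.50 Y10.00 E0.7789

At z = 22.75 mm: the cylinder does not reach this height (z outside [0, 22.5]); the r=2 cylinder at (7.5, 10) contributes a regular 16-gon of circumradius 2; Merging all regions: only the r=2 cylinder at (7.5, 10) is present, so the union is just that shape — 1 connected region. The outline is a single polygon with 16 vertices. Extrusion per mm of travel: 0.6 × 0.25 / (π × 0.875²) = 0.062363. Accumulating E over each segment gives final E = 0.7789.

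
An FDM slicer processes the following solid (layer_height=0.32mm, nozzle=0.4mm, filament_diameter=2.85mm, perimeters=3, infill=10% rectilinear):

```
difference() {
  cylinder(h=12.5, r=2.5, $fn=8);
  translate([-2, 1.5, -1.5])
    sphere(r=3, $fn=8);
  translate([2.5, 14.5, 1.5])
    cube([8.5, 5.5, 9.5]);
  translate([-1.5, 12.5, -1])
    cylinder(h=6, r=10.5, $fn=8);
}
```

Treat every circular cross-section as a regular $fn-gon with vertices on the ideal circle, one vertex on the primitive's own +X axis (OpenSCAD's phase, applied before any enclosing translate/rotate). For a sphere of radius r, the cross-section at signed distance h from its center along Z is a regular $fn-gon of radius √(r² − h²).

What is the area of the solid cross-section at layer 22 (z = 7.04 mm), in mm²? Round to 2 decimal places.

17.68 mm²

At z = 7.04 mm: the r=2.5 cylinder gives a regular 8-gon of circumradius 2.5 (constant along its height) (area = (8/2)·2.500²·sin(360°/8) = 17.68 mm²); the sphere at (-2, 1.5) is absent (|z−center|=8.540 > r=3); the cube at (2.5, 14.5) is present — its section is the full 8.5×5.5 rectangle (area 46.75 mm²); the cylinder at (-1.5, 12.5) does not reach this height (z outside [-1, 5]); Taking the first minus the rest: starting from the r=2.5 cylinder (17.68 mm²), the 8.5×5.5 cube at (2.5, 14.5) misses the remaining region (no effect) — area = 17.68 mm². Overall, the cross-section is a single solid region. Net area = 17.68 mm².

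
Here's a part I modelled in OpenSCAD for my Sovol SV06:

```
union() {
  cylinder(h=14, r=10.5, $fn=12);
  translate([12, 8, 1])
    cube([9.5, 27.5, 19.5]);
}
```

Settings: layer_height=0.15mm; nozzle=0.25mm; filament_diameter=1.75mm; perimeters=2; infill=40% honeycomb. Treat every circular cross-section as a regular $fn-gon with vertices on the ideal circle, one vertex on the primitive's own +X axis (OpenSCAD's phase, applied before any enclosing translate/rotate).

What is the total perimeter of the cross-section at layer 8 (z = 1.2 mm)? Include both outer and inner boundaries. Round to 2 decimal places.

At z = 1.2 mm: the cylinder: section is a regular 12-gon, circumradius r=10.5 (perimeter = 2·12·10.500·sin(180°/12) = 65.22 mm); the cube at (12, 8) is present — its section is the full 9.5×27.5 rectangle (perimeter 74.00 mm); Taking the union: the 2 present regions are separate (no shared area or edge), so areas and boundary lengths simply add and each stays a separate island — boundary = 139.22 mm. Overall, the cross-section has 2 separate islands. Total boundary length (outer) = 139.22 mm.

139.22 mm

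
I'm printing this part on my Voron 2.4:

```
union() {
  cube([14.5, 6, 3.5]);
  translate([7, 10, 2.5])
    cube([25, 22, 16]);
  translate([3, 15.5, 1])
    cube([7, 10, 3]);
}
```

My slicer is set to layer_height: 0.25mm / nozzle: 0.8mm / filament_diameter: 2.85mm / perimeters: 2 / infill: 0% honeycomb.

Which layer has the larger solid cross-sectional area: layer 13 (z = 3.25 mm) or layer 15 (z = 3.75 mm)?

layer 13 (z = 3.25 mm)

Layer 13 (z = 3.25): the cube is present — its section is the full 14.5×6 rectangle (area 87.00 mm²); the cube at (7, 10) (footprint 25×22) is included at this height (area 550.00 mm²); the cube at (3, 15.5) is present — its section is the full 7×10 rectangle (area 70.00 mm²); Taking the union: the regions partially overlap — summed areas 707.00 mm² minus the doubly-counted overlap 30.00 mm² gives 677.00 mm² — area = 677.00 mm². So its area = 677.00 mm². Layer 15 (z = 3.75): the cube is not intersected at this z (z outside [0, 3.5]); the 25×22 cube at (7, 10) contributes its full rectangle (area 550.00 mm²); the cube at (3, 15.5) (footprint 7×10) is included at this height (area 70.00 mm²); Merging all regions: the regions partially overlap — summed areas 620.00 mm² minus the doubly-counted overlap 30.00 mm² gives 590.00 mm² — area = 590.00 mm². So its area = 590.00 mm². Layer 13 is larger (677.00 vs 590.00 mm²).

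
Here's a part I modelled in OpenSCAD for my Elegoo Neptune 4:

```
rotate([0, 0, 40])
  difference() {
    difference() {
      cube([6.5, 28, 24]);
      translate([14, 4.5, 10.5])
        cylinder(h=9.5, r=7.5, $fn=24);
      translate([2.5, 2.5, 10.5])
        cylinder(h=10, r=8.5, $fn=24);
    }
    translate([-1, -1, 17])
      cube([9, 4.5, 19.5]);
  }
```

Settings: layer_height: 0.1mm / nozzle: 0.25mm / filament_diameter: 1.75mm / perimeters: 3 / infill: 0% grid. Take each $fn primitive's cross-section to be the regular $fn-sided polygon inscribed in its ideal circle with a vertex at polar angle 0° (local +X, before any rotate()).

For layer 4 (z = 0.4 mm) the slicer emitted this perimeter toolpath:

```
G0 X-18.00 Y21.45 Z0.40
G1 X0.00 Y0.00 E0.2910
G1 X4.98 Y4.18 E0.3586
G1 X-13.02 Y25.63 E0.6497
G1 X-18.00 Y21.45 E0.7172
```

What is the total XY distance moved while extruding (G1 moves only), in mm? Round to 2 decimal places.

69.01 mm

Sum the Euclidean lengths of each G1 segment: total = 69.01 mm.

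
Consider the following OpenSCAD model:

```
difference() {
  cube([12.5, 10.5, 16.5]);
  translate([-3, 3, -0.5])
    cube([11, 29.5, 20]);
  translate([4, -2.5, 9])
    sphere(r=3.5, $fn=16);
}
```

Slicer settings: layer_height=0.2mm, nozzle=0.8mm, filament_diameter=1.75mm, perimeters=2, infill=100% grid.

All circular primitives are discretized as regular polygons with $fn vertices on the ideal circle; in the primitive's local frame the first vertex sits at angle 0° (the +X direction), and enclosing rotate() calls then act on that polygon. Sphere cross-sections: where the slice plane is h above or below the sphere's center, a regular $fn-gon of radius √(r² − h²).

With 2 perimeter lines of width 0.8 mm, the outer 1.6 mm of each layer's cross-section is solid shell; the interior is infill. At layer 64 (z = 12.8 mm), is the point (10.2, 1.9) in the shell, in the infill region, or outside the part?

At z = 12.8 mm: the 12.5×10.5 cube contributes its full rectangle; the 11×29.5 cube at (-3, 3) contributes its full rectangle; the sphere at (4, -2.5) is not intersected at this z (|z−center|=3.800 > r=3.5); Taking the first minus the rest: starting from the 12.5×10.5 cube, the 11×29.5 cube at (-3, 3) partially overlaps it — only the 60.00 mm² overlap (of its 324.50 mm²) is removed, clipping the outline — 1 connected region. Overall, the cross-section is a single solid region. The nearest boundary edge runs (12.50, 0.00)→(0.00, 0.00); distance from the point to it = 1.90 mm. The point is inside the cross-section and 1.90 mm from the nearest boundary — more than the 1.6 mm shell width (2 × 0.8), so it's in the infill interior.

infill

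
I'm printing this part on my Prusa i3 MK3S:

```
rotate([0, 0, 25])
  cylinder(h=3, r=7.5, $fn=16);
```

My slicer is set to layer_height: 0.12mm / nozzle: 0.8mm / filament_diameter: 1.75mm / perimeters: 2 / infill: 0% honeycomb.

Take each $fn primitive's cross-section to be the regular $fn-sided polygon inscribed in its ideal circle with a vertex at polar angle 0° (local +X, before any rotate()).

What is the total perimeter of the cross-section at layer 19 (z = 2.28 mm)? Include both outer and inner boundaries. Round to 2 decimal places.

At z = 2.28 mm: the r=7.5 cylinder contributes a regular 16-gon of circumradius 7.5 (perimeter = 2·16·7.500·sin(180°/16) = 46.82 mm); (rotated 25° about Z; rotation is an isometry so areas/perimeters/island counts are preserved). Overall, the cross-section is a single solid region. Total boundary length (outer) = 46.82 mm.

46.82 mm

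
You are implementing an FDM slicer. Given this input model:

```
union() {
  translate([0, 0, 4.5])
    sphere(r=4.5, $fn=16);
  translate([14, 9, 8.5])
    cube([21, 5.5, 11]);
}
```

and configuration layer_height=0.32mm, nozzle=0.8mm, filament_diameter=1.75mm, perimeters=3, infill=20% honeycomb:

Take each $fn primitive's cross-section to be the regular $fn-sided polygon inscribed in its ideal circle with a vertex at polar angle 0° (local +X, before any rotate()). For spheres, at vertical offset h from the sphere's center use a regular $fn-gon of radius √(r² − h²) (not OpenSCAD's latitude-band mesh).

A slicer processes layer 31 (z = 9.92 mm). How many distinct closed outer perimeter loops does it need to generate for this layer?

1

At z = 9.92 mm: the sphere does not reach this height (|z−center|=5.420 > r=4.5); the cube at (14, 9) is present — its section is the full 21×5.5 rectangle; Taking the union: only the 21×5.5 cube at (14, 9) is present, so the union is just that shape — 1 connected region. The result has 1 disconnected region.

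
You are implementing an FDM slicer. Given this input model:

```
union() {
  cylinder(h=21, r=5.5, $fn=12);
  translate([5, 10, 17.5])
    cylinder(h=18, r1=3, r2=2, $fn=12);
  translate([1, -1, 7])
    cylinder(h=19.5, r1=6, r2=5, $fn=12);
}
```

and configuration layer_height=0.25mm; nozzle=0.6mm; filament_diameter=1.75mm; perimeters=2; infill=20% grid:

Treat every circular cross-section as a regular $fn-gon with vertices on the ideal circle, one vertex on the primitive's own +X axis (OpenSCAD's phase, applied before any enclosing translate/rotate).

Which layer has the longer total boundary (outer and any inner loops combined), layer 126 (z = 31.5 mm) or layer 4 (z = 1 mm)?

layer 4 (z = 1 mm)

Layer 126 (z = 31.5): the cylinder is not intersected at this z (z outside [0, 21]); the cone at (5, 10): at t=0.778 of its height the radius interpolates to r₁+(r₂−r₁)t = 2.222, giving a regular 12-gon of that circumradius (perimeter = 2·12·2.222·sin(180°/12) = 13.80 mm); the cone at (1, -1) does not reach this height (z outside [7, 26.5]); Merging all regions: only the cone at (5, 10) is present, so the union is just that shape — boundary = 13.80 mm. So its perimeter = 13.80 mm. Layer 4 (z = 1): the r=5.5 cylinder gives a regular 12-gon of circumradius 5.5 (constant along its height) (perimeter = 2·12·5.500·sin(180°/12) = 34.16 mm); the cone at (5, 10) is not intersected at this z (z outside [17.5, 35.5]); the cone at (1, -1) is absent (z outside [7, 26.5]); Merging all regions: only the r=5.5 cylinder is present, so the union is just that shape — boundary = 34.16 mm. So its perimeter = 34.16 mm. Layer 4 is larger (34.16 vs 13.80 mm).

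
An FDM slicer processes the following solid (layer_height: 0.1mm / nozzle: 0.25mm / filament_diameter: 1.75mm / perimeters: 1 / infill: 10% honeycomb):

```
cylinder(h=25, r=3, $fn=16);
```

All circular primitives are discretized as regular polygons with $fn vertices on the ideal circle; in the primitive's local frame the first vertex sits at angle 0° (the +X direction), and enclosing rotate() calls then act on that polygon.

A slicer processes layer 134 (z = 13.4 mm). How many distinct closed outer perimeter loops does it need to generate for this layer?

At z = 13.4 mm: the cylinder: section is a regular 16-gon, circumradius r=3. The result has 1 disconnected region.

1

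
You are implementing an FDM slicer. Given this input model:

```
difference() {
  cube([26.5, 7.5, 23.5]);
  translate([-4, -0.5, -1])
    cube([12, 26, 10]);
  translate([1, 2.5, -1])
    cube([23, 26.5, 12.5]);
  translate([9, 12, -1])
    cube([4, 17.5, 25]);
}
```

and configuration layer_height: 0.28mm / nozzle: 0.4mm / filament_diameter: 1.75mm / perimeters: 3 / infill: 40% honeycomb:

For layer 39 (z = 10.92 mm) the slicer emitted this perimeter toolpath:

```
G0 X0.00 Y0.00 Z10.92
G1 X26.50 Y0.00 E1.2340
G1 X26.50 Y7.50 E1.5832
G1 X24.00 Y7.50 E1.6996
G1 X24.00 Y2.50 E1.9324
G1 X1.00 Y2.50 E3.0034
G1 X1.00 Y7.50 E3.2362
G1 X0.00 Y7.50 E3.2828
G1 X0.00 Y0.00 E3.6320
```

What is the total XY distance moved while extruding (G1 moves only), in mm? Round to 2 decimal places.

78.00 mm

Sum the Euclidean lengths of each G1 segment: total = 78.00 mm.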